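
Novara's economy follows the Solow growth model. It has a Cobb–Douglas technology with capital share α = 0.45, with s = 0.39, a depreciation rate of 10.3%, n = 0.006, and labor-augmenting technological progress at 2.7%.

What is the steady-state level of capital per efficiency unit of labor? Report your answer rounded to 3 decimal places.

At the steady state, Δk = 0, so s·k^α = (n + g + δ)·k.
Rearranging, k^(1−α) = s / (n + g + δ).
k^0.55 = 0.39 / (0.006 + 0.027 + 0.103) = 0.39 / 0.136 = 2.8676
k* = 2.8676^(1/0.55) ≈ 6.7897

k* = 6.790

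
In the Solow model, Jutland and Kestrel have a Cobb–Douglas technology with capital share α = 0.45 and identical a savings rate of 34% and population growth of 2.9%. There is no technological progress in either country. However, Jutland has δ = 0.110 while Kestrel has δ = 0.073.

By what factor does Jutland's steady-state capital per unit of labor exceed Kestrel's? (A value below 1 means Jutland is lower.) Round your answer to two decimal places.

ratio ≈ 0.57

Steady-state k* = [s/(n + δ)]^(1/(1−α)), so the ratio is [ (s_J/(n + δ)_J) / (s_K/(n + δ)_K) ]^1.8182.
s_J/(n + δ)_J = 0.34/0.139 = 2.4460; s_K/(n + δ)_K = 0.34/0.102 = 3.3333.
Ratio = (2.4460/3.3333)^1.8182 = 0.7338^1.8182 ≈ 0.5696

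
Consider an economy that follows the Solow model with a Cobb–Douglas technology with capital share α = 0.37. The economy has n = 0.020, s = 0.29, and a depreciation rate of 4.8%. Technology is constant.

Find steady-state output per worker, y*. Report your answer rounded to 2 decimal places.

y* = 2.34

Steady state requires s·f(k) = (n + δ)·k, i.e. s·k^α = (n + δ)·k.
Dividing both sides by k: k^(1−α) = s / (n + δ).
k^0.63 = 0.29 / (0.020 + 0.048) = 0.29 / 0.068 = 4.2647
k* = 4.2647^(1/0.63) ≈ 9.9959
y* = (k*)^α = 9.9959^0.37 ≈ 2.3439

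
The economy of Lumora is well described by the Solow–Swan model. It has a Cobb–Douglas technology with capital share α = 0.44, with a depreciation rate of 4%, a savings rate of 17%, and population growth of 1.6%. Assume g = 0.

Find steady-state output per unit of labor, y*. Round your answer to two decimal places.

y* = 2.39

In steady state, investment equals break-even investment: s·k^α = (n + δ)·k.
Rearranging, k^(1−α) = s / (n + δ).
k^0.56 = 0.17 / (0.016 + 0.040) = 0.17 / 0.056 = 3.0357
k* = 3.0357^(1/0.56) ≈ 7.2640
y* = (k*)^α = 7.2640^0.44 ≈ 2.3929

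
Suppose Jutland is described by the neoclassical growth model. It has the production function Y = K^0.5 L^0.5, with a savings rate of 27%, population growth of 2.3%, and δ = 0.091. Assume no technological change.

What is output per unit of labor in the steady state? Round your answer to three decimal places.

y* ≈ 2.368

Steady state requires s·f(k) = (n + δ)·k, i.e. s·k^α = (n + δ)·k.
Dividing both sides by k: k^(1−α) = s / (n + δ).
k^0.5 = 0.27 / (0.023 + 0.091) = 0.27 / 0.114 = 2.3684
k* = 2.3684^(1/0.5) ≈ 5.6093
y* = (k*)^α = 5.6093^0.5 ≈ 2.3684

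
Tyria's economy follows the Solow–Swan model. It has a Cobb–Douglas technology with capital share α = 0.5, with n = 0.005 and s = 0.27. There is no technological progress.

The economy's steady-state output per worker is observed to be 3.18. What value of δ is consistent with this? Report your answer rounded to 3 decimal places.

δ ≈ 0.080

Steady state requires s·f(k) = (n + δ)·k, i.e. s·k^α = (n + δ)·k.
Since y* = [s/(n + δ)]^(α/(1−α)), we have s/(n + δ) = (y*)^((1−α)/α) = 3.18^1 = 3.1800.
Therefore n + δ = s / 3.1800 = 0.27 / 3.1800 = 0.0849, so δ = 0.0849 − 0.005 = 0.0799.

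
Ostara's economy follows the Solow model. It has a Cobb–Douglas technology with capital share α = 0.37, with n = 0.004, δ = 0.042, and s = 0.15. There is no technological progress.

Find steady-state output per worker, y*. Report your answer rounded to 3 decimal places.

y* ≈ 2.002

In steady state, investment equals break-even investment: s·k^α = (n + δ)·k.
Dividing both sides by k: k^(1−α) = s / (n + δ).
k^0.63 = 0.15 / (0.004 + 0.042) = 0.15 / 0.046 = 3.2609
k* = 3.2609^(1/0.63) ≈ 6.5286
y* = (k*)^α = 6.5286^0.37 ≈ 2.0021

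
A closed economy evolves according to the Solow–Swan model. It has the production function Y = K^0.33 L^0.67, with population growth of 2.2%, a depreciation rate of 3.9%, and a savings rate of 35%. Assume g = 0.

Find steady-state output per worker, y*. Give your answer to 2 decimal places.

y* ≈ 2.36

In steady state, investment equals break-even investment: s·k^α = (n + δ)·k.
Dividing both sides by k: k^(1−α) = s / (n + δ).
k^0.67 = 0.35 / (0.022 + 0.039) = 0.35 / 0.061 = 5.7377
k* = 5.7377^(1/0.67) ≈ 13.5658
y* = (k*)^α = 13.5658^0.33 ≈ 2.3643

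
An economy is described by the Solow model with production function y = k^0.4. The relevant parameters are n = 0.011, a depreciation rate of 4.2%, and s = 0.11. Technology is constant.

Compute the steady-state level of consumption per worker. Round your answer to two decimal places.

c* = 1.45

Steady state requires s·f(k) = (n + δ)·k, i.e. s·k^α = (n + δ)·k.
Rearranging, k^(1−α) = s / (n + δ).
k^0.6 = 0.11 / (0.011 + 0.042) = 0.11 / 0.053 = 2.0755
k* = 2.0755^(1/0.6) ≈ 3.3771
y* = (k*)^α = 3.3771^0.4 ≈ 1.6271
c* = (1 − s)·y* = (1 − 0.11) × 1.6271 ≈ 1.4481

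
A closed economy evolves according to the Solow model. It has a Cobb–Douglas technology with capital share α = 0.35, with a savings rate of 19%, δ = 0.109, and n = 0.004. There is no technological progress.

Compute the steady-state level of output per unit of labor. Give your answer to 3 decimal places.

y* ≈ 1.323

In steady state, investment equals break-even investment: s·k^α = (n + δ)·k.
Rearranging, k^(1−α) = s / (n + δ).
k^0.65 = 0.19 / (0.004 + 0.109) = 0.19 / 0.113 = 1.6814
k* = 1.6814^(1/0.65) ≈ 2.2243
y* = (k*)^α = 2.2243^0.35 ≈ 1.3229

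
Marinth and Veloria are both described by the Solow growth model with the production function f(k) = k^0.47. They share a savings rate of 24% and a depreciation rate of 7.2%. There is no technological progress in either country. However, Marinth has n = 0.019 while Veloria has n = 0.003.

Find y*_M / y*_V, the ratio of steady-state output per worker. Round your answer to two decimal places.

Steady-state y* = [s/(n + δ)]^(α/(1−α)), so the ratio is [ (s_M/(n + δ)_M) / (s_V/(n + δ)_V) ]^0.8868.
s_M/(n + δ)_M = 0.24/0.091 = 2.6374; s_V/(n + δ)_V = 0.24/0.075 = 3.2000.
Ratio = (2.6374/3.2000)^0.8868 = 0.8242^0.8868 ≈ 0.8424

ratio ≈ 0.84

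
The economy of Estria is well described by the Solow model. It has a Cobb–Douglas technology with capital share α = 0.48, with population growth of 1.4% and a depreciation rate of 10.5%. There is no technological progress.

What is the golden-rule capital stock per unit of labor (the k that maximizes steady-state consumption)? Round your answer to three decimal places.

The golden rule sets f'(k) = n + δ, i.e. α·k^(α−1) = n + δ.
So k^(1−α) = α / (n + δ) = 0.48 / 0.119 = 4.0336.
k_gold = 4.0336^(1/0.52) ≈ 14.6148

k_gold ≈ 14.615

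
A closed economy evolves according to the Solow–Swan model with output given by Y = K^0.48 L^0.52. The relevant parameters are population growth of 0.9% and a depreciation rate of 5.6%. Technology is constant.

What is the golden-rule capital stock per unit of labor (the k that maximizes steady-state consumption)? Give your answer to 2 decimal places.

The golden rule sets f'(k) = n + δ, i.e. α·k^(α−1) = n + δ.
So k^(1−α) = α / (n + δ) = 0.48 / 0.065 = 7.3846.
k_gold = 7.3846^(1/0.52) ≈ 46.7584

k_gold ≈ 46.76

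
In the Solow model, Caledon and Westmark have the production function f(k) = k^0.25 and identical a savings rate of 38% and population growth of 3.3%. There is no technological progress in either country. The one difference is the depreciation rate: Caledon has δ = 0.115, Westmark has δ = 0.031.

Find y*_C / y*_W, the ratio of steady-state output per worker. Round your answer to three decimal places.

Steady-state y* = [s/(n + δ)]^(α/(1−α)), so the ratio is [ (s_C/(n + δ)_C) / (s_W/(n + δ)_W) ]^0.3333.
s_C/(n + δ)_C = 0.38/0.148 = 2.5676; s_W/(n + δ)_W = 0.38/0.064 = 5.9375.
Ratio = (2.5676/5.9375)^0.3333 = 0.4324^0.3333 ≈ 0.7562

y*_C / y*_W ≈ 0.756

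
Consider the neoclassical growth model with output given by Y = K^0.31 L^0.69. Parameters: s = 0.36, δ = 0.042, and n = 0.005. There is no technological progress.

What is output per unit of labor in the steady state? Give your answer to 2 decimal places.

Steady state requires s·f(k) = (n + δ)·k, i.e. s·k^α = (n + δ)·k.
Rearranging, k^(1−α) = s / (n + δ).
k^0.69 = 0.36 / (0.005 + 0.042) = 0.36 / 0.047 = 7.6596
k* = 7.6596^(1/0.69) ≈ 19.1187
y* = (k*)^α = 19.1187^0.31 ≈ 2.4960

y* = 2.50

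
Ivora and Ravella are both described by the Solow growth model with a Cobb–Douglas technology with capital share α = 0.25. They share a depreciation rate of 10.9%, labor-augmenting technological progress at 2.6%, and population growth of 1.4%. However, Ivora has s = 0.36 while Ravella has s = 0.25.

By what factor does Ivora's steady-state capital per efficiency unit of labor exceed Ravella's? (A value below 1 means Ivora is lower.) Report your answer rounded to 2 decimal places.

Steady-state k* = [s/(n + g + δ)]^(1/(1−α)), so the ratio is [ (s_I/(n + g + δ)_I) / (s_R/(n + g + δ)_R) ]^1.3333.
s_I/(n + g + δ)_I = 0.36/0.149 = 2.4161; s_R/(n + g + δ)_R = 0.25/0.149 = 1.6779.
Ratio = (2.4161/1.6779)^1.3333 = 1.4400^1.3333 ≈ 1.6261

k*_I / k*_R ≈ 1.63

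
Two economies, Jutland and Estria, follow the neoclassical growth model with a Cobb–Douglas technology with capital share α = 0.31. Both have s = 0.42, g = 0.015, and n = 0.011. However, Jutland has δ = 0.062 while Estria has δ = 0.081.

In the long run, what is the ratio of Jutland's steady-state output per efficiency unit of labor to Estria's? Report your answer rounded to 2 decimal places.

ratio ≈ 1.09

Steady-state y* = [s/(n + g + δ)]^(α/(1−α)), so the ratio is [ (s_J/(n + g + δ)_J) / (s_E/(n + g + δ)_E) ]^0.4493.
s_J/(n + g + δ)_J = 0.42/0.088 = 4.7727; s_E/(n + g + δ)_E = 0.42/0.107 = 3.9252.
Ratio = (4.7727/3.9252)^0.4493 = 1.2159^0.4493 ≈ 1.0918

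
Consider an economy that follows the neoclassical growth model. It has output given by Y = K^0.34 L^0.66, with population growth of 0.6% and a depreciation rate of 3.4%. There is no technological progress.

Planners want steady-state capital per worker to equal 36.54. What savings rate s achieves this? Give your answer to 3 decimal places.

In steady state, investment equals break-even investment: s·k^α = (n + δ)·k.
So s / (n + δ) = (k*)^(1−α) = 36.54^0.66 = 10.7505.
Therefore s = 10.7505 × (n + δ) = 10.7505 × 0.040 = 0.4300.

s ≈ 0.430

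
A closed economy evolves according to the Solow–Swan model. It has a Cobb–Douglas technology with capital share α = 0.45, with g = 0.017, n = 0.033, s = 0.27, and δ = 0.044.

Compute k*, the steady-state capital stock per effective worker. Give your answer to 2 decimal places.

Steady state requires s·f(k) = (n + g + δ)·k, i.e. s·k^α = (n + g + δ)·k.
Rearranging, k^(1−α) = s / (n + g + δ).
k^0.55 = 0.27 / (0.033 + 0.017 + 0.044) = 0.27 / 0.094 = 2.8723
k* = 2.8723^(1/0.55) ≈ 6.8100

k* ≈ 6.81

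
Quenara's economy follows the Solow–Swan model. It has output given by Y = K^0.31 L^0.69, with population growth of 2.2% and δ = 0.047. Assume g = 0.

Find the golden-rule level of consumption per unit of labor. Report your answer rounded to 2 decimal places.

At the golden rule, f'(k) = n + δ, so α·k^(α−1) = n + δ and k_gold = (α/(n + δ))^(1/(1−α)).
k_gold = (0.31/0.069)^(1/0.69) = 4.4928^1.4493 ≈ 8.8246
c_gold = f(k_gold) − (n + δ)·k_gold = 1.9641 − 0.069×8.8246 ≈ 1.3552

c_gold ≈ 1.36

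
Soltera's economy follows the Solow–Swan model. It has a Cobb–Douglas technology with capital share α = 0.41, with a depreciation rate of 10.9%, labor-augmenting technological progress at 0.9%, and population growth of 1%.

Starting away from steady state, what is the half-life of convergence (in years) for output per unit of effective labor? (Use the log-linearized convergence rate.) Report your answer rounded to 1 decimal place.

Near the steady state the convergence rate is λ = (1 − α)(n + g + δ).
λ = (1 − 0.41) × 0.128 = 0.59 × 0.128 = 0.07552
Half-life = ln 2 / λ = 0.6931 / 0.07552 ≈ 9.18 years

t_½ ≈ 9.2 years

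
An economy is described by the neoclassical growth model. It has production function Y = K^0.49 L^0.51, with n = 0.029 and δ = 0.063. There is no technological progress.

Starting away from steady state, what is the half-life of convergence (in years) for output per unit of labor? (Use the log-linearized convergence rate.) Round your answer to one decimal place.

half-life ≈ 14.8 years

Near the steady state the convergence rate is λ = (1 − α)(n + δ).
λ = (1 − 0.49) × 0.092 = 0.51 × 0.092 = 0.04692
Half-life = ln 2 / λ = 0.6931 / 0.04692 ≈ 14.77 years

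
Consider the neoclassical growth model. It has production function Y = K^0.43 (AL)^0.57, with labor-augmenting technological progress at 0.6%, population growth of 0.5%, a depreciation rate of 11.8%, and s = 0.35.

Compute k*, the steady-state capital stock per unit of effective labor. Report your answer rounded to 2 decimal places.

Steady state requires s·f(k) = (n + g + δ)·k, i.e. s·k^α = (n + g + δ)·k.
Dividing both sides by k: k^(1−α) = s / (n + g + δ).
k^0.57 = 0.35 / (0.005 + 0.006 + 0.118) = 0.35 / 0.129 = 2.7132
k* = 2.7132^(1/0.57) ≈ 5.7610

k* ≈ 5.76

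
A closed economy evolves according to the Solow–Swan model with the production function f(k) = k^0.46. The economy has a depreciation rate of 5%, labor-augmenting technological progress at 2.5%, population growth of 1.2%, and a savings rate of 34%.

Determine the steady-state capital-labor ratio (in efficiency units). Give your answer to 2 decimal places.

In steady state, investment equals break-even investment: s·k^α = (n + g + δ)·k.
Dividing both sides by k: k^(1−α) = s / (n + g + δ).
k^0.54 = 0.34 / (0.012 + 0.025 + 0.050) = 0.34 / 0.087 = 3.9080
k* = 3.9080^(1/0.54) ≈ 12.4799

k* ≈ 12.48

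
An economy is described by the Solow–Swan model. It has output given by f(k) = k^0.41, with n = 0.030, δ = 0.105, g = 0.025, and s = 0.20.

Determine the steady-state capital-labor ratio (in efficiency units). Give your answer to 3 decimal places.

Steady state requires s·f(k) = (n + g + δ)·k, i.e. s·k^α = (n + g + δ)·k.
Rearranging, k^(1−α) = s / (n + g + δ).
k^0.59 = 0.20 / (0.030 + 0.025 + 0.105) = 0.20 / 0.160 = 1.2500
k* = 1.2500^(1/0.59) ≈ 1.4597

k* ≈ 1.460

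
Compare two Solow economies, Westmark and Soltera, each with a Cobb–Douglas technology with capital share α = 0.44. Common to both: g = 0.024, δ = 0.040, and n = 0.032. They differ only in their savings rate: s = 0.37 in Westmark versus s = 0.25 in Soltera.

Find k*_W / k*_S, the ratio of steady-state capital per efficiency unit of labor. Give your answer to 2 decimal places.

ratio ≈ 2.01

Steady-state k* = [s/(n + g + δ)]^(1/(1−α)), so the ratio is [ (s_W/(n + g + δ)_W) / (s_S/(n + g + δ)_S) ]^1.7857.
s_W/(n + g + δ)_W = 0.37/0.096 = 3.8542; s_S/(n + g + δ)_S = 0.25/0.096 = 2.6042.
Ratio = (3.8542/2.6042)^1.7857 = 1.4800^1.7857 ≈ 2.0139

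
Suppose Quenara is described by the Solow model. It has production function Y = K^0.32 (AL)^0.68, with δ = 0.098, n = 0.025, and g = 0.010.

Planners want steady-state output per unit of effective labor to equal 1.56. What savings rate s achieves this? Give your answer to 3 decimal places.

In steady state, investment equals break-even investment: s·k^α = (n + g + δ)·k.
Since y* = [s/(n + g + δ)]^(α/(1−α)), we have s/(n + g + δ) = (y*)^((1−α)/α) = 1.56^2.125 = 2.5727.
Therefore s = 2.5727 × (n + g + δ) = 2.5727 × 0.133 = 0.3422.

s ≈ 0.342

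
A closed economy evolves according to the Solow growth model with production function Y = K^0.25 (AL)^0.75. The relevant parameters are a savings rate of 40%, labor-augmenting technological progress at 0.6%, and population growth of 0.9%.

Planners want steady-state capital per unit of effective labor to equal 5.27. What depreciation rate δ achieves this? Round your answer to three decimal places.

δ ≈ 0.100

Steady state requires s·f(k) = (n + g + δ)·k, i.e. s·k^α = (n + g + δ)·k.
So s / (n + g + δ) = (k*)^(1−α) = 5.27^0.75 = 3.4782.
Therefore n + g + δ = s / 3.4782 = 0.40 / 3.4782 = 0.1150, so δ = 0.1150 − 0.015 = 0.1000.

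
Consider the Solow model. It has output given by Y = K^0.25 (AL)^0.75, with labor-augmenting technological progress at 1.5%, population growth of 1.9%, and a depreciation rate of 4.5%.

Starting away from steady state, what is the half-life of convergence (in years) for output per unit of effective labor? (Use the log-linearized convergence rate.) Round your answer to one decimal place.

Near the steady state the convergence rate is λ = (1 − α)(n + g + δ).
λ = (1 − 0.25) × 0.079 = 0.75 × 0.079 = 0.05925
Half-life = ln 2 / λ = 0.6931 / 0.05925 ≈ 11.70 years

half-life ≈ 11.7 years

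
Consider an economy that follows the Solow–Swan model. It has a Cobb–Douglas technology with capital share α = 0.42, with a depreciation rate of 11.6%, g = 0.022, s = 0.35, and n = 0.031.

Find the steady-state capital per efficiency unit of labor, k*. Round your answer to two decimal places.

k* = 3.51

In steady state, investment equals break-even investment: s·k^α = (n + g + δ)·k.
Dividing both sides by k: k^(1−α) = s / (n + g + δ).
k^0.58 = 0.35 / (0.031 + 0.022 + 0.116) = 0.35 / 0.169 = 2.0710
k* = 2.0710^(1/0.58) ≈ 3.5086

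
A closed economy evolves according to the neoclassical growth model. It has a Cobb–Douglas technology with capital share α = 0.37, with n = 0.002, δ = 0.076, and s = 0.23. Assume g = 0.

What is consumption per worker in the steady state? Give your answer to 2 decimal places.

In steady state, investment equals break-even investment: s·k^α = (n + δ)·k.
Rearranging, k^(1−α) = s / (n + δ).
k^0.63 = 0.23 / (0.002 + 0.076) = 0.23 / 0.078 = 2.9487
k* = 2.9487^(1/0.63) ≈ 5.5647
y* = (k*)^α = 5.5647^0.37 ≈ 1.8872
c* = (1 − s)·y* = (1 − 0.23) × 1.8872 ≈ 1.4531

c* = 1.45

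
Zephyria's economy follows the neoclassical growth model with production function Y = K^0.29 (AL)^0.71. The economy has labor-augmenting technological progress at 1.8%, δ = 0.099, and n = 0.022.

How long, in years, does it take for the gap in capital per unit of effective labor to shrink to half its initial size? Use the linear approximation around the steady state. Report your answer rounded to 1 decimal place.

t_½ ≈ 7.0 years

Near the steady state the convergence rate is λ = (1 − α)(n + g + δ).
λ = (1 − 0.29) × 0.139 = 0.71 × 0.139 = 0.09869
Half-life = ln 2 / λ = 0.6931 / 0.09869 ≈ 7.02 years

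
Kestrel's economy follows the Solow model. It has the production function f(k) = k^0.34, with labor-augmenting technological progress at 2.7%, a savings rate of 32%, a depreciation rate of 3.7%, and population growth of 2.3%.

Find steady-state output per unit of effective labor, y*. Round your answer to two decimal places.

At the steady state, Δk = 0, so s·k^α = (n + g + δ)·k.
Rearranging, k^(1−α) = s / (n + g + δ).
k^0.66 = 0.32 / (0.023 + 0.027 + 0.037) = 0.32 / 0.087 = 3.6782
k* = 3.6782^(1/0.66) ≈ 7.1949
y* = (k*)^α = 7.1949^0.34 ≈ 1.9561

y* = 1.96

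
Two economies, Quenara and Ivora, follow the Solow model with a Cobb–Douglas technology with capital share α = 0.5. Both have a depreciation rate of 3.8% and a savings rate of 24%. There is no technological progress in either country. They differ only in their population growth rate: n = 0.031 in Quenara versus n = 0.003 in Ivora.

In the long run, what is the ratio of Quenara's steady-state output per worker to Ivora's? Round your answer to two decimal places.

Steady-state y* = [s/(n + δ)]^(α/(1−α)), so the ratio is [ (s_Q/(n + δ)_Q) / (s_I/(n + δ)_I) ]^1.
s_Q/(n + δ)_Q = 0.24/0.069 = 3.4783; s_I/(n + δ)_I = 0.24/0.041 = 5.8537.
Ratio = (3.4783/5.8537)^1 = 0.5942^1 ≈ 0.5942

y*_Q / y*_I ≈ 0.59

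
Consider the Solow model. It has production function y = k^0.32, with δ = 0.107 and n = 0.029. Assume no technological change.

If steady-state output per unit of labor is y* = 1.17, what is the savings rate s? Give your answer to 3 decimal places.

s ≈ 0.190

In steady state, investment equals break-even investment: s·k^α = (n + δ)·k.
Since y* = [s/(n + δ)]^(α/(1−α)), we have s/(n + δ) = (y*)^((1−α)/α) = 1.17^2.125 = 1.3960.
Therefore s = 1.3960 × (n + δ) = 1.3960 × 0.136 = 0.1899.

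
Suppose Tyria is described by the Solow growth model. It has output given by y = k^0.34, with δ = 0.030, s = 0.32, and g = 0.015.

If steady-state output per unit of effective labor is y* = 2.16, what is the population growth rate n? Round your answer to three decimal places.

At the steady state, Δk = 0, so s·k^α = (n + g + δ)·k.
Since y* = [s/(n + g + δ)]^(α/(1−α)), we have s/(n + g + δ) = (y*)^((1−α)/α) = 2.16^1.9412 = 4.4590.
Therefore n + g + δ = s / 4.4590 = 0.32 / 4.4590 = 0.0718, so n = 0.0718 − 0.045 = 0.0268.

n ≈ 0.027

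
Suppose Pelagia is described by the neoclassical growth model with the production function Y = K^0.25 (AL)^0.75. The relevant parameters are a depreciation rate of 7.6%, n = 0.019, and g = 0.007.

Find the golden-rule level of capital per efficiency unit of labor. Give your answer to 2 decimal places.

k_gold ≈ 3.30

The golden rule sets f'(k) = n + g + δ, i.e. α·k^(α−1) = n + g + δ.
So k^(1−α) = α / (n + g + δ) = 0.25 / 0.102 = 2.4510.
k_gold = 2.4510^(1/0.75) ≈ 3.3046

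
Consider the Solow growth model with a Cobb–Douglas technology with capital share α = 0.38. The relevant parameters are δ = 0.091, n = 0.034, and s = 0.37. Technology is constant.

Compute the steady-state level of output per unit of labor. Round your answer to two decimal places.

In steady state, investment equals break-even investment: s·k^α = (n + δ)·k.
Rearranging, k^(1−α) = s / (n + δ).
k^0.62 = 0.37 / (0.034 + 0.091) = 0.37 / 0.125 = 2.9600
k* = 2.9600^(1/0.62) ≈ 5.7564
y* = (k*)^α = 5.7564^0.38 ≈ 1.9447

y* ≈ 1.94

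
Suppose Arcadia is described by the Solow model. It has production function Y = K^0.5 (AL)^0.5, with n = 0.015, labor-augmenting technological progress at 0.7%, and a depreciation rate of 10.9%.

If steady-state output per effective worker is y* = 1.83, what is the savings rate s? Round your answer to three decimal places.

s ≈ 0.240

Steady state requires s·f(k) = (n + g + δ)·k, i.e. s·k^α = (n + g + δ)·k.
Since y* = [s/(n + g + δ)]^(α/(1−α)), we have s/(n + g + δ) = (y*)^((1−α)/α) = 1.83^1 = 1.8300.
Therefore s = 1.8300 × (n + g + δ) = 1.8300 × 0.131 = 0.2397.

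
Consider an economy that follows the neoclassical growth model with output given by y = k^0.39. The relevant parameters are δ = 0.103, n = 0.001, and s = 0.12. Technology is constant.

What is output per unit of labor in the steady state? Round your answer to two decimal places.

y* ≈ 1.10

In steady state, investment equals break-even investment: s·k^α = (n + δ)·k.
Dividing both sides by k: k^(1−α) = s / (n + δ).
k^0.61 = 0.12 / (0.001 + 0.103) = 0.12 / 0.104 = 1.1538
k* = 1.1538^(1/0.61) ≈ 1.2643
y* = (k*)^α = 1.2643^0.39 ≈ 1.0958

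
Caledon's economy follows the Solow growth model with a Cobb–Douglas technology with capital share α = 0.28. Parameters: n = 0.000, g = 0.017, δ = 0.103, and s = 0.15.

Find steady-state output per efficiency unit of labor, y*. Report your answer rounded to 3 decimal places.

y* ≈ 1.091

In steady state, investment equals break-even investment: s·k^α = (n + g + δ)·k.
Dividing both sides by k: k^(1−α) = s / (n + g + δ).
k^0.72 = 0.15 / (0.000 + 0.017 + 0.103) = 0.15 / 0.120 = 1.2500
k* = 1.2500^(1/0.72) ≈ 1.3633
y* = (k*)^α = 1.3633^0.28 ≈ 1.0907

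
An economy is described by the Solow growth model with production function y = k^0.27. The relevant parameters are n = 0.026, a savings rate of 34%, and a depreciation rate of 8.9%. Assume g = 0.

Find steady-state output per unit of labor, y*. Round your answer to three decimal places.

y* ≈ 1.493

At the steady state, Δk = 0, so s·k^α = (n + δ)·k.
Dividing both sides by k: k^(1−α) = s / (n + δ).
k^0.73 = 0.34 / (0.026 + 0.089) = 0.34 / 0.115 = 2.9565
k* = 2.9565^(1/0.73) ≈ 4.4147
y* = (k*)^α = 4.4147^0.27 ≈ 1.4932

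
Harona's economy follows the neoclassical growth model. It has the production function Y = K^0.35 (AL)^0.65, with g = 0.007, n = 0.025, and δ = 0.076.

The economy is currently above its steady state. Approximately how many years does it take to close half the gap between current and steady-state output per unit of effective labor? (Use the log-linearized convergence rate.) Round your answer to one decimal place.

Near the steady state the convergence rate is λ = (1 − α)(n + g + δ).
λ = (1 − 0.35) × 0.108 = 0.65 × 0.108 = 0.0702
Half-life = ln 2 / λ = 0.6931 / 0.0702 ≈ 9.87 years

about 9.9 years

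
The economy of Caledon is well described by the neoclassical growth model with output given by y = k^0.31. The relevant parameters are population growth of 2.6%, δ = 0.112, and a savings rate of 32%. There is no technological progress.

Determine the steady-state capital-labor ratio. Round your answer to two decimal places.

At the steady state, Δk = 0, so s·k^α = (n + δ)·k.
Dividing both sides by k: k^(1−α) = s / (n + δ).
k^0.69 = 0.32 / (0.026 + 0.112) = 0.32 / 0.138 = 2.3188
k* = 2.3188^(1/0.69) ≈ 3.3835

k* ≈ 3.38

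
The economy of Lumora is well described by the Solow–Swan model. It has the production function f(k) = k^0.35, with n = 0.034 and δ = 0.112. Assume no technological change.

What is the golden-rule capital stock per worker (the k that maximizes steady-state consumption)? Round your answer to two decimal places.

k_gold ≈ 3.84

The golden rule sets f'(k) = n + δ, i.e. α·k^(α−1) = n + δ.
So k^(1−α) = α / (n + δ) = 0.35 / 0.146 = 2.3973.
k_gold = 2.3973^(1/0.65) ≈ 3.8387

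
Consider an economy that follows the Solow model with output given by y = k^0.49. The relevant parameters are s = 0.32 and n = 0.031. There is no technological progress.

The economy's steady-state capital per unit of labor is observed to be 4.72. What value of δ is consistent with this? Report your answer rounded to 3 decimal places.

δ ≈ 0.114

In steady state, investment equals break-even investment: s·k^α = (n + δ)·k.
So s / (n + δ) = (k*)^(1−α) = 4.72^0.51 = 2.2065.
Therefore n + δ = s / 2.2065 = 0.32 / 2.2065 = 0.1450, so δ = 0.1450 − 0.031 = 0.1140.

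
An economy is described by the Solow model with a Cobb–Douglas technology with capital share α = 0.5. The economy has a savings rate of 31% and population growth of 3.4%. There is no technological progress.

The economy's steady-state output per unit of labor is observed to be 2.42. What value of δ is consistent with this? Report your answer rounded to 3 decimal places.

δ ≈ 0.094

In steady state, investment equals break-even investment: s·k^α = (n + δ)·k.
Since y* = [s/(n + δ)]^(α/(1−α)), we have s/(n + δ) = (y*)^((1−α)/α) = 2.42^1 = 2.4200.
Therefore n + δ = s / 2.4200 = 0.31 / 2.4200 = 0.1281, so δ = 0.1281 − 0.034 = 0.0941.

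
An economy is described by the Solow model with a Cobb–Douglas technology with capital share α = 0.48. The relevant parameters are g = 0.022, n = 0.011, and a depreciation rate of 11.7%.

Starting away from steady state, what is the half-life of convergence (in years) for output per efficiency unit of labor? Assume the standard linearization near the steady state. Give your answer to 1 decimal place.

Near the steady state the convergence rate is λ = (1 − α)(n + g + δ).
λ = (1 − 0.48) × 0.150 = 0.52 × 0.150 = 0.0780
Half-life = ln 2 / λ = 0.6931 / 0.0780 ≈ 8.89 years

about 8.9 years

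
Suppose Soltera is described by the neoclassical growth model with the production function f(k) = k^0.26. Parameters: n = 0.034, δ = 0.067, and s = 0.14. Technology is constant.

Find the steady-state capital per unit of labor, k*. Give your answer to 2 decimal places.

k* ≈ 1.55

In steady state, investment equals break-even investment: s·k^α = (n + δ)·k.
Dividing both sides by k: k^(1−α) = s / (n + δ).
k^0.74 = 0.14 / (0.034 + 0.067) = 0.14 / 0.101 = 1.3861
k* = 1.3861^(1/0.74) ≈ 1.5546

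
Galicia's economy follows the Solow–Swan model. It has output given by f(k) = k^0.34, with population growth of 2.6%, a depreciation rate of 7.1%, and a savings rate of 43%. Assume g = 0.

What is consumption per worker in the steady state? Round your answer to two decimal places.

c* ≈ 1.23

At the steady state, Δk = 0, so s·k^α = (n + δ)·k.
Rearranging, k^(1−α) = s / (n + δ).
k^0.66 = 0.43 / (0.026 + 0.071) = 0.43 / 0.097 = 4.4330
k* = 4.4330^(1/0.66) ≈ 9.5465
y* = (k*)^α = 9.5465^0.34 ≈ 2.1535
c* = (1 − s)·y* = (1 − 0.43) × 2.1535 ≈ 1.2275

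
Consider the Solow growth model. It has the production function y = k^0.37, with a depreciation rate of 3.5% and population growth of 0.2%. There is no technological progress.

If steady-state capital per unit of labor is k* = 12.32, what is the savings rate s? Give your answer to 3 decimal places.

s ≈ 0.180

At the steady state, Δk = 0, so s·k^α = (n + δ)·k.
So s / (n + δ) = (k*)^(1−α) = 12.32^0.63 = 4.8650.
Therefore s = 4.8650 × (n + δ) = 4.8650 × 0.037 = 0.1800.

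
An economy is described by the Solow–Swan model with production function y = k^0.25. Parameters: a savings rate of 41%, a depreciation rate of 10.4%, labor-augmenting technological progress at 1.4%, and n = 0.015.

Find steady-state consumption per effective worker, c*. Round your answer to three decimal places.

Steady state requires s·f(k) = (n + g + δ)·k, i.e. s·k^α = (n + g + δ)·k.
Rearranging, k^(1−α) = s / (n + g + δ).
k^0.75 = 0.41 / (0.015 + 0.014 + 0.104) = 0.41 / 0.133 = 3.0827
k* = 3.0827^(1/0.75) ≈ 4.4865
y* = (k*)^α = 4.4865^0.25 ≈ 1.4554
c* = (1 − s)·y* = (1 − 0.41) × 1.4554 ≈ 0.8587

c* = 0.859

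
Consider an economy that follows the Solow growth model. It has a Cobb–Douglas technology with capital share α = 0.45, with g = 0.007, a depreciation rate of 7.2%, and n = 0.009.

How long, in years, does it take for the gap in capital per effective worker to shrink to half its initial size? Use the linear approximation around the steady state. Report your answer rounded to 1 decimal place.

Near the steady state the convergence rate is λ = (1 − α)(n + g + δ).
λ = (1 − 0.45) × 0.088 = 0.55 × 0.088 = 0.0484
Half-life = ln 2 / λ = 0.6931 / 0.0484 ≈ 14.32 years

t_½ ≈ 14.3 years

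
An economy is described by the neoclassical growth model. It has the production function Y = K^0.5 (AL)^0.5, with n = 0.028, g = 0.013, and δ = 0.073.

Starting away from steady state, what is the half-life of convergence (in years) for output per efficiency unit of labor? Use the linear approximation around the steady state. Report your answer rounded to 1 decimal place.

Near the steady state the convergence rate is λ = (1 − α)(n + g + δ).
λ = (1 − 0.5) × 0.114 = 0.5 × 0.114 = 0.0570
Half-life = ln 2 / λ = 0.6931 / 0.0570 ≈ 12.16 years

about 12.2 years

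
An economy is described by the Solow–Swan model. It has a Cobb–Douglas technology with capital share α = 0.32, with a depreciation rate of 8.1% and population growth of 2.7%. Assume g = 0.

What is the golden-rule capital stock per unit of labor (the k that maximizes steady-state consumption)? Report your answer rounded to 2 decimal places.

k_gold ≈ 4.94

The golden rule sets f'(k) = n + δ, i.e. α·k^(α−1) = n + δ.
So k^(1−α) = α / (n + δ) = 0.32 / 0.108 = 2.9630.
k_gold = 2.9630^(1/0.68) ≈ 4.9400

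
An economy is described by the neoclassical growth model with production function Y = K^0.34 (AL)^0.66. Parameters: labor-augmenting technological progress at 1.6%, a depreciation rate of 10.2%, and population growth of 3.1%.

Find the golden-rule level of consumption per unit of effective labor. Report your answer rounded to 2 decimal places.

At the golden rule, f'(k) = n + g + δ, so α·k^(α−1) = n + g + δ and k_gold = (α/(n + g + δ))^(1/(1−α)).
k_gold = (0.34/0.149)^(1/0.66) = 2.2819^1.5152 ≈ 3.4905
c_gold = f(k_gold) − (n + g + δ)·k_gold = 1.5296 − 0.149×3.4905 ≈ 1.0095

c_gold ≈ 1.01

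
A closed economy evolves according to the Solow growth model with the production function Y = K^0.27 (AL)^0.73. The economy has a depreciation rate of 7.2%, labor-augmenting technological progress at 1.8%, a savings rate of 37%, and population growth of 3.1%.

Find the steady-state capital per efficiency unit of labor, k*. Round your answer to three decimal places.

k* = 4.623

Steady state requires s·f(k) = (n + g + δ)·k, i.e. s·k^α = (n + g + δ)·k.
Dividing both sides by k: k^(1−α) = s / (n + g + δ).
k^0.73 = 0.37 / (0.031 + 0.018 + 0.072) = 0.37 / 0.121 = 3.0579
k* = 3.0579^(1/0.73) ≈ 4.6234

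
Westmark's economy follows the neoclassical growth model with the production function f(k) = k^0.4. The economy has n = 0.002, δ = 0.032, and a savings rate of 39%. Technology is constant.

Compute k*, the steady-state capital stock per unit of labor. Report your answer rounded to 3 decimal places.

k* ≈ 58.341

In steady state, investment equals break-even investment: s·k^α = (n + δ)·k.
Dividing both sides by k: k^(1−α) = s / (n + δ).
k^0.6 = 0.39 / (0.002 + 0.032) = 0.39 / 0.034 = 11.4706
k* = 11.4706^(1/0.6) ≈ 58.3414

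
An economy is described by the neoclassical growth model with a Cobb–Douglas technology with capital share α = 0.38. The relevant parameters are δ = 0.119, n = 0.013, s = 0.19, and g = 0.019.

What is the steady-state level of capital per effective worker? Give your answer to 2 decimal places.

At the steady state, Δk = 0, so s·k^α = (n + g + δ)·k.
Rearranging, k^(1−α) = s / (n + g + δ).
k^0.62 = 0.19 / (0.013 + 0.019 + 0.119) = 0.19 / 0.151 = 1.2583
k* = 1.2583^(1/0.62) ≈ 1.4486

k* ≈ 1.45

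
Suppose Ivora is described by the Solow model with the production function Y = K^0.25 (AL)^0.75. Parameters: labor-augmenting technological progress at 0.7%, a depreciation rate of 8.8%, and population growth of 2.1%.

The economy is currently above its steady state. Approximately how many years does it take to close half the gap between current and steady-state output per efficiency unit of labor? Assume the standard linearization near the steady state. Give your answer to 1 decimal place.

Near the steady state the convergence rate is λ = (1 − α)(n + g + δ).
λ = (1 − 0.25) × 0.116 = 0.75 × 0.116 = 0.0870
Half-life = ln 2 / λ = 0.6931 / 0.0870 ≈ 7.97 years

t_½ ≈ 8.0 years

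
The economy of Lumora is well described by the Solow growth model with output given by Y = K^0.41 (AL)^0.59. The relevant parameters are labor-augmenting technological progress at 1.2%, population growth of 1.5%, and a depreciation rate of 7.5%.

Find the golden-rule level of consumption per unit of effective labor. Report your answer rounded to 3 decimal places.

At the golden rule, f'(k) = n + g + δ, so α·k^(α−1) = n + g + δ and k_gold = (α/(n + g + δ))^(1/(1−α)).
k_gold = (0.41/0.102)^(1/0.59) = 4.0196^1.6949 ≈ 10.5689
c_gold = f(k_gold) − (n + g + δ)·k_gold = 2.6294 − 0.102×10.5689 ≈ 1.5514

c_gold ≈ 1.551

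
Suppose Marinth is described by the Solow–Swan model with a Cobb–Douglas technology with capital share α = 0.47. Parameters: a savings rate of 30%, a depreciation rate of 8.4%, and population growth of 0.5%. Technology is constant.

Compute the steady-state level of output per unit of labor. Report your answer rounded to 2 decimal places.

Steady state requires s·f(k) = (n + δ)·k, i.e. s·k^α = (n + δ)·k.
Rearranging, k^(1−α) = s / (n + δ).
k^0.53 = 0.30 / (0.005 + 0.084) = 0.30 / 0.089 = 3.3708
k* = 3.3708^(1/0.53) ≈ 9.9020
y* = (k*)^α = 9.9020^0.47 ≈ 2.9376

y* = 2.94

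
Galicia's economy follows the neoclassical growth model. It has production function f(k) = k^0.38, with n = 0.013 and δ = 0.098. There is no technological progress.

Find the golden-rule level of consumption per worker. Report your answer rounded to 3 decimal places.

c_gold ≈ 1.318

At the golden rule, f'(k) = n + δ, so α·k^(α−1) = n + δ and k_gold = (α/(n + δ))^(1/(1−α)).
k_gold = (0.38/0.111)^(1/0.62) = 3.4234^1.6129 ≈ 7.2782
c_gold = f(k_gold) − (n + δ)·k_gold = 2.1260 − 0.111×7.2782 ≈ 1.3181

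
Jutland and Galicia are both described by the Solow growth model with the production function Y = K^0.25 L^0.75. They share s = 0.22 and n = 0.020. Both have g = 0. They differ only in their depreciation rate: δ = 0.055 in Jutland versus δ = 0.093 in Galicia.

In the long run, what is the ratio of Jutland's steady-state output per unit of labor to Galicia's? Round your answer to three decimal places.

y*_J / y*_G ≈ 1.146

Steady-state y* = [s/(n + δ)]^(α/(1−α)), so the ratio is [ (s_J/(n + δ)_J) / (s_G/(n + δ)_G) ]^0.3333.
s_J/(n + δ)_J = 0.22/0.075 = 2.9333; s_G/(n + δ)_G = 0.22/0.113 = 1.9469.
Ratio = (2.9333/1.9469)^0.3333 = 1.5067^0.3333 ≈ 1.1464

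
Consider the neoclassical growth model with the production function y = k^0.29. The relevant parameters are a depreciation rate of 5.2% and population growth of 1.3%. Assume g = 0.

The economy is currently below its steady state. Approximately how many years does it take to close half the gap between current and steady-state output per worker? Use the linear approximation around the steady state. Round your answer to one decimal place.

Near the steady state the convergence rate is λ = (1 − α)(n + δ).
λ = (1 − 0.29) × 0.065 = 0.71 × 0.065 = 0.04615
Half-life = ln 2 / λ = 0.6931 / 0.04615 ≈ 15.02 years

half-life ≈ 15.0 years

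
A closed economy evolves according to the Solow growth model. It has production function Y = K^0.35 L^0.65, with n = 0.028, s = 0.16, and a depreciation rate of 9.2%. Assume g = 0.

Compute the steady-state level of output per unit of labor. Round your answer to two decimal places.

y* = 1.17

At the steady state, Δk = 0, so s·k^α = (n + δ)·k.
Rearranging, k^(1−α) = s / (n + δ).
k^0.65 = 0.16 / (0.028 + 0.092) = 0.16 / 0.120 = 1.3333
k* = 1.3333^(1/0.65) ≈ 1.5567
y* = (k*)^α = 1.5567^0.35 ≈ 1.1675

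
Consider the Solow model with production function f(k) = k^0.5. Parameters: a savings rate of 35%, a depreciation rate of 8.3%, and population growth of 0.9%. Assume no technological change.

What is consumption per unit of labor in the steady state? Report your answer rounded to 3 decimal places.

In steady state, investment equals break-even investment: s·k^α = (n + δ)·k.
Dividing both sides by k: k^(1−α) = s / (n + δ).
k^0.5 = 0.35 / (0.009 + 0.083) = 0.35 / 0.092 = 3.8043
k* = 3.8043^(1/0.5) ≈ 14.4727
y* = (k*)^α = 14.4727^0.5 ≈ 3.8043
c* = (1 − s)·y* = (1 − 0.35) × 3.8043 ≈ 2.4728

c* = 2.473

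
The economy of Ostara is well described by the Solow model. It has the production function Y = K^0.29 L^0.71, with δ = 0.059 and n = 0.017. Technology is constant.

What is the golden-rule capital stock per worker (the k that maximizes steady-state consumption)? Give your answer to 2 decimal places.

k_gold ≈ 6.59

The golden rule sets f'(k) = n + δ, i.e. α·k^(α−1) = n + δ.
So k^(1−α) = α / (n + δ) = 0.29 / 0.076 = 3.8158.
k_gold = 3.8158^(1/0.71) ≈ 6.5938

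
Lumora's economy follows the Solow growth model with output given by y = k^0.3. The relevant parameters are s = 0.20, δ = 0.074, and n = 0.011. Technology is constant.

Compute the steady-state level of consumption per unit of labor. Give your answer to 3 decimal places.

At the steady state, Δk = 0, so s·k^α = (n + δ)·k.
Rearranging, k^(1−α) = s / (n + δ).
k^0.7 = 0.20 / (0.011 + 0.074) = 0.20 / 0.085 = 2.3529
k* = 2.3529^(1/0.7) ≈ 3.3952
y* = (k*)^α = 3.3952^0.3 ≈ 1.4430
c* = (1 − s)·y* = (1 − 0.20) × 1.4430 ≈ 1.1544

c* = 1.154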